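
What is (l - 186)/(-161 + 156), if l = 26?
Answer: 32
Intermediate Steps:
(l - 186)/(-161 + 156) = (26 - 186)/(-161 + 156) = -160/(-5) = -160*(-1/5) = 32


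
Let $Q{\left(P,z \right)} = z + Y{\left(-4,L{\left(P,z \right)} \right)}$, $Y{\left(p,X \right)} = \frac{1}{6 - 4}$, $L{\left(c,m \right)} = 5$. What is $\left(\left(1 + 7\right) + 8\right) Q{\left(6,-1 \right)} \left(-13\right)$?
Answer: $104$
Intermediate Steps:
$Y{\left(p,X \right)} = \frac{1}{2}$
$Q{\left(P,z \right)} = \frac{1}{2} + z$ ($Q{\left(P,z \right)} = z + \frac{1}{2} = \frac{1}{2} + z$)
$\left(\left(1 + 7\right) + 8\right) Q{\left(6,-1 \right)} \left(-13\right) = \left(\left(1 + 7\right) + 8\right) \left(\frac{1}{2} - 1\right) \left(-13\right) = \left(8 + 8\right) \left(- \frac{1}{2}\right) \left(-13\right) = 16 \left(- \frac{1}{2}\right) \left(-13\right) = \left(-8\right) \left(-13\right) = 104$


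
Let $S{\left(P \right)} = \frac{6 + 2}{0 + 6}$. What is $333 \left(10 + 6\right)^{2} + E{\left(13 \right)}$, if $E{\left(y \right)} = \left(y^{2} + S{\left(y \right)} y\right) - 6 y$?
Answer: $\frac{256069}{3} \approx 85356.0$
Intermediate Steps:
$S{\left(P \right)} = \frac{4}{3}$ ($S{\left(P \right)} = \frac{8}{6} = 8 \cdot \frac{1}{6} = \frac{4}{3}$)
$E{\left(y \right)} = y^{2} - \frac{14 y}{3}$ ($E{\left(y \right)} = \left(y^{2} + \frac{4 y}{3}\right) - 6 y = y^{2} - \frac{14 y}{3}$)
$333 \left(10 + 6\right)^{2} + E{\left(13 \right)} = 333 \left(10 + 6\right)^{2} + \frac{1}{3} \cdot 13 \left(-14 + 3 \cdot 13\right) = 333 \cdot 16^{2} + \frac{1}{3} \cdot 13 \left(-14 + 39\right) = 333 \cdot 256 + \frac{1}{3} \cdot 13 \cdot 25 = 85248 + \frac{325}{3} = \frac{256069}{3}$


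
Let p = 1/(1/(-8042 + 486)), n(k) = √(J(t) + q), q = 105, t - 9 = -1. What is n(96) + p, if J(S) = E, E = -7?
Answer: -7556 + 7*√2 ≈ -7546.1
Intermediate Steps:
t = 8 (t = 9 - 1 = 8)
J(S) = -7
n(k) = 7*√2 (n(k) = √(-7 + 105) = √98 = 7*√2)
p = -7556 (p = 1/(1/(-7556)) = 1/(-1/7556) = -7556)
n(96) + p = 7*√2 - 7556 = -7556 + 7*√2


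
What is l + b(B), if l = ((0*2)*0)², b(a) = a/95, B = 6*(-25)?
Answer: -30/19 ≈ -1.5789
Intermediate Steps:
B = -150
b(a) = a/95 (b(a) = a*(1/95) = a/95)
l = 0 (l = (0*0)² = 0² = 0)
l + b(B) = 0 + (1/95)*(-150) = 0 - 30/19 = -30/19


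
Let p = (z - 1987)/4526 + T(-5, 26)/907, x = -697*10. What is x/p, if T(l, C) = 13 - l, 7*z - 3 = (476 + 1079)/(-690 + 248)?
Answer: 88526832244760/5324180357 ≈ 16627.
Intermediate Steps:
z = -229/3094 (z = 3/7 + ((476 + 1079)/(-690 + 248))/7 = 3/7 + (1555/(-442))/7 = 3/7 + (1555*(-1/442))/7 = 3/7 + (⅐)*(-1555/442) = 3/7 - 1555/3094 = -229/3094 ≈ -0.074014)
x = -6970
p = -5324180357/12701123708 (p = (-229/3094 - 1987)/4526 + (13 - 1*(-5))/907 = -6148007/3094*1/4526 + (13 + 5)*(1/907) = -6148007/14003444 + 18*(1/907) = -6148007/14003444 + 18/907 = -5324180357/12701123708 ≈ -0.41919)
x/p = -6970/(-5324180357/12701123708) = -6970*(-12701123708/5324180357) = 88526832244760/5324180357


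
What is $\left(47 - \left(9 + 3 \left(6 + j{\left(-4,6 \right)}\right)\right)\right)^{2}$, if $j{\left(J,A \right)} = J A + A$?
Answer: $5476$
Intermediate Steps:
$j{\left(J,A \right)} = A + A J$ ($j{\left(J,A \right)} = A J + A = A + A J$)
$\left(47 - \left(9 + 3 \left(6 + j{\left(-4,6 \right)}\right)\right)\right)^{2} = \left(47 - \left(9 + 3 \left(6 + 6 \left(1 - 4\right)\right)\right)\right)^{2} = \left(47 - \left(9 + 3 \left(6 + 6 \left(-3\right)\right)\right)\right)^{2} = \left(47 - \left(9 + 3 \left(6 - 18\right)\right)\right)^{2} = \left(47 - -27\right)^{2} = \left(47 + \left(36 - 9\right)\right)^{2} = \left(47 + 27\right)^{2} = 74^{2} = 5476$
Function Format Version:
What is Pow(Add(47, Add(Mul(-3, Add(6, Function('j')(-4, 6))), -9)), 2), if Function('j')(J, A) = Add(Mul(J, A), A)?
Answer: 5476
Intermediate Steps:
Function('j')(J, A) = Add(A, Mul(A, J)) (Function('j')(J, A) = Add(Mul(A, J), A) = Add(A, Mul(A, J)))
Pow(Add(47, Add(Mul(-3, Add(6, Function('j')(-4, 6))), -9)), 2) = Pow(Add(47, Add(Mul(-3, Add(6, Mul(6, Add(1, -4)))), -9)), 2) = Pow(Add(47, Add(Mul(-3, Add(6, Mul(6, -3))), -9)), 2) = Pow(Add(47, Add(Mul(-3, Add(6, -18)), -9)), 2) = Pow(Add(47, Add(Mul(-3, -12), -9)), 2) = Pow(Add(47, Add(36, -9)), 2) = Pow(Add(47, 27), 2) = Pow(74, 2) = 5476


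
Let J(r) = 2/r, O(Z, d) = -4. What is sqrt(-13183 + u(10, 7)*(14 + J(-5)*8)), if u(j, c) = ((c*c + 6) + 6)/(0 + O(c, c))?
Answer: I*sqrt(1334770)/10 ≈ 115.53*I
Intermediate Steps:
u(j, c) = -3 - c**2/4 (u(j, c) = ((c*c + 6) + 6)/(0 - 4) = ((c**2 + 6) + 6)/(-4) = ((6 + c**2) + 6)*(-1/4) = (12 + c**2)*(-1/4) = -3 - c**2/4)
sqrt(-13183 + u(10, 7)*(14 + J(-5)*8)) = sqrt(-13183 + (-3 - 1/4*7**2)*(14 + (2/(-5))*8)) = sqrt(-13183 + (-3 - 1/4*49)*(14 + (2*(-1/5))*8)) = sqrt(-13183 + (-3 - 49/4)*(14 - 2/5*8)) = sqrt(-13183 - 61*(14 - 16/5)/4) = sqrt(-13183 - 61/4*54/5) = sqrt(-13183 - 1647/10) = sqrt(-133477/10) = I*sqrt(1334770)/10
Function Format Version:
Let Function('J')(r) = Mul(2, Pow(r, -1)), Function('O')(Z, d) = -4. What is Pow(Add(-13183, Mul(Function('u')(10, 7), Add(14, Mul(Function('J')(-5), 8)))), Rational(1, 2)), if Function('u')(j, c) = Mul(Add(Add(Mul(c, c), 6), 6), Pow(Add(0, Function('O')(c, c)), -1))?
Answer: Mul(Rational(1, 10), I, Pow(1334770, Rational(1, 2))) ≈ Mul(115.53, I)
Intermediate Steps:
Function('u')(j, c) = Add(-3, Mul(Rational(-1, 4), Pow(c, 2))) (Function('u')(j, c) = Mul(Add(Add(Mul(c, c), 6), 6), Pow(Add(0, -4), -1)) = Mul(Add(Add(Pow(c, 2), 6), 6), Pow(-4, -1)) = Mul(Add(Add(6, Pow(c, 2)), 6), Rational(-1, 4)) = Mul(Add(12, Pow(c, 2)), Rational(-1, 4)) = Add(-3, Mul(Rational(-1, 4), Pow(c, 2))))
Pow(Add(-13183, Mul(Function('u')(10, 7), Add(14, Mul(Function('J')(-5), 8)))), Rational(1, 2)) = Pow(Add(-13183, Mul(Add(-3, Mul(Rational(-1, 4), Pow(7, 2))), Add(14, Mul(Mul(2, Pow(-5, -1)), 8)))), Rational(1, 2)) = Pow(Add(-13183, Mul(Add(-3, Mul(Rational(-1, 4), 49)), Add(14, Mul(Mul(2, Rational(-1, 5)), 8)))), Rational(1, 2)) = Pow(Add(-13183, Mul(Add(-3, Rational(-49, 4)), Add(14, Mul(Rational(-2, 5), 8)))), Rational(1, 2)) = Pow(Add(-13183, Mul(Rational(-61, 4), Add(14, Rational(-16, 5)))), Rational(1, 2)) = Pow(Add(-13183, Mul(Rational(-61, 4), Rational(54, 5))), Rational(1, 2)) = Pow(Add(-13183, Rational(-1647, 10)), Rational(1, 2)) = Pow(Rational(-133477, 10), Rational(1, 2)) = Mul(Rational(1, 10), I, Pow(1334770, Rational(1, 2)))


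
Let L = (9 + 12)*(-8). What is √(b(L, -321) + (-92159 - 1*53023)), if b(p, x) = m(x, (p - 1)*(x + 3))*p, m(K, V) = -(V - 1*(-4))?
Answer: √8884146 ≈ 2980.6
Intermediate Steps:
m(K, V) = -4 - V (m(K, V) = -(V + 4) = -(4 + V) = -4 - V)
L = -168 (L = 21*(-8) = -168)
b(p, x) = p*(-4 - (-1 + p)*(3 + x)) (b(p, x) = (-4 - (p - 1)*(x + 3))*p = (-4 - (-1 + p)*(3 + x))*p = p*(-4 - (-1 + p)*(3 + x)))
√(b(L, -321) + (-92159 - 1*53023)) = √(-168*(-1 - 321 - 3*(-168) - 1*(-168)*(-321)) + (-92159 - 1*53023)) = √(-168*(-1 - 321 + 504 - 53928) + (-92159 - 53023)) = √(-168*(-53746) - 145182) = √(9029328 - 145182) = √8884146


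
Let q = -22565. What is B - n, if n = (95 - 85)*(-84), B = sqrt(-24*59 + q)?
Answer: 840 + I*sqrt(23981) ≈ 840.0 + 154.86*I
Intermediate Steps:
B = I*sqrt(23981) (B = sqrt(-24*59 - 22565) = sqrt(-1416 - 22565) = sqrt(-23981) = I*sqrt(23981) ≈ 154.86*I)
n = -840 (n = 10*(-84) = -840)
B - n = I*sqrt(23981) - 1*(-840) = I*sqrt(23981) + 840 = 840 + I*sqrt(23981)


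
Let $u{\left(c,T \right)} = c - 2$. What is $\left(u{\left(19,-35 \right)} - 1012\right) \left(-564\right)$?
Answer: $561180$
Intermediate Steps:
$u{\left(c,T \right)} = -2 + c$ ($u{\left(c,T \right)} = c - 2 = -2 + c$)
$\left(u{\left(19,-35 \right)} - 1012\right) \left(-564\right) = \left(\left(-2 + 19\right) - 1012\right) \left(-564\right) = \left(17 - 1012\right) \left(-564\right) = \left(-995\right) \left(-564\right) = 561180$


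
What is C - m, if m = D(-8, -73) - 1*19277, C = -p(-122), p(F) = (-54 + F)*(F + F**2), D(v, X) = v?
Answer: 2617397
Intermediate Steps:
C = 2598112 (C = -(-122)*(-54 + (-122)**2 - 53*(-122)) = -(-122)*(-54 + 14884 + 6466) = -(-122)*21296 = -1*(-2598112) = 2598112)
m = -19285 (m = -8 - 1*19277 = -8 - 19277 = -19285)
C - m = 2598112 - 1*(-19285) = 2598112 + 19285 = 2617397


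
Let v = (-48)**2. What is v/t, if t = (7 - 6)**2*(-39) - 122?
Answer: -2304/161 ≈ -14.311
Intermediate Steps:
v = 2304
t = -161 (t = 1**2*(-39) - 122 = 1*(-39) - 122 = -39 - 122 = -161)
v/t = 2304/(-161) = 2304*(-1/161) = -2304/161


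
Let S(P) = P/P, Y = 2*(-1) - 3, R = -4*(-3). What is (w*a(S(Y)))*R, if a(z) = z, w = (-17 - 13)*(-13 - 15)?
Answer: 10080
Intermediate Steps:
R = 12
w = 840 (w = -30*(-28) = 840)
Y = -5 (Y = -2 - 3 = -5)
S(P) = 1
(w*a(S(Y)))*R = (840*1)*12 = 840*12 = 10080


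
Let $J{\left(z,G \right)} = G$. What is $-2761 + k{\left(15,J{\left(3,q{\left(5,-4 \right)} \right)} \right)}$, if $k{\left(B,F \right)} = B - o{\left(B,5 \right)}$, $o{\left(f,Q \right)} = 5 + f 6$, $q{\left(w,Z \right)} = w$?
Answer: $-2841$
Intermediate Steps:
$o{\left(f,Q \right)} = 5 + 6 f$
$k{\left(B,F \right)} = -5 - 5 B$ ($k{\left(B,F \right)} = B - \left(5 + 6 B\right) = -5 - 5 B$)
$-2761 + k{\left(15,J{\left(3,q{\left(5,-4 \right)} \right)} \right)} = -2761 - 80 = -2841$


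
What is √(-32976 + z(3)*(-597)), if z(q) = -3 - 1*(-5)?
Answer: I*√34170 ≈ 184.85*I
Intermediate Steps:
z(q) = 2 (z(q) = -3 + 5 = 2)
√(-32976 + z(3)*(-597)) = √(-32976 + 2*(-597)) = √(-32976 - 1194) = √(-34170) = I*√34170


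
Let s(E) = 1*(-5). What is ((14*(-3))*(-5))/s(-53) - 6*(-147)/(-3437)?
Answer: -20748/491 ≈ -42.257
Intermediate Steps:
s(E) = -5
((14*(-3))*(-5))/s(-53) - 6*(-147)/(-3437) = ((14*(-3))*(-5))/(-5) - 6*(-147)/(-3437) = -42*(-5)*(-⅕) + 882*(-1/3437) = 210*(-⅕) - 126/491 = -42 - 126/491 = -20748/491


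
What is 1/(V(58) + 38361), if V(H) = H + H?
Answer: 1/38477 ≈ 2.5990e-5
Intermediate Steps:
V(H) = 2*H
1/(V(58) + 38361) = 1/(2*58 + 38361) = 1/(116 + 38361) = 1/38477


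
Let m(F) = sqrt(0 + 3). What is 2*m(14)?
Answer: 2*sqrt(3) ≈ 3.4641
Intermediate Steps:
m(F) = sqrt(3)
2*m(14) = 2*sqrt(3)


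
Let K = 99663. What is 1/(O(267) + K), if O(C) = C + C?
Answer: 1/100197 ≈ 9.9803e-6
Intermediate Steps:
O(C) = 2*C
1/(O(267) + K) = 1/(2*267 + 99663) = 1/(534 + 99663) = 1/100197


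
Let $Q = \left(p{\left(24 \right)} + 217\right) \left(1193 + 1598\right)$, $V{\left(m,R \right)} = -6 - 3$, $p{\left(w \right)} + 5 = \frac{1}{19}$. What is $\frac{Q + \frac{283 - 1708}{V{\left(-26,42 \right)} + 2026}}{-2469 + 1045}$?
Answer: $- \frac{2835126861}{6821494} \approx -415.62$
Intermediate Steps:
$p{\left(w \right)} = - \frac{94}{19}$ ($p{\left(w \right)} = -5 + \frac{1}{19} = - \frac{94}{19}$)
$V{\left(m,R \right)} = -9$ ($V{\left(m,R \right)} = -6 - 3 = -9$)
$Q = \frac{11244939}{19}$ ($Q = \left(- \frac{94}{19} + 217\right) \left(1193 + 1598\right) = \frac{4029}{19} \cdot 2791 = \frac{11244939}{19} \approx 5.9184 \cdot 10^{5}$)
$\frac{Q + \frac{283 - 1708}{V{\left(-26,42 \right)} + 2026}}{-2469 + 1045} = \frac{\frac{11244939}{19} + \frac{283 - 1708}{-9 + 2026}}{-2469 + 1045} = \frac{\frac{11244939}{19} - \frac{1425}{2017}}{-1424} = \left(\frac{11244939}{19} - \frac{1425}{2017}\right) \left(- \frac{1}{1424}\right) = \frac{22681014888}{38323} \left(- \frac{1}{1424}\right) = - \frac{2835126861}{6821494}$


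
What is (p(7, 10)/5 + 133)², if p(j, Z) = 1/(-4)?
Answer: 7070281/400 ≈ 17676.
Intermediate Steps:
p(j, Z) = -¼
(p(7, 10)/5 + 133)² = (-¼/5 + 133)² = (-¼*⅕ + 133)² = (-1/20 + 133)² = (2659/20)² = 7070281/400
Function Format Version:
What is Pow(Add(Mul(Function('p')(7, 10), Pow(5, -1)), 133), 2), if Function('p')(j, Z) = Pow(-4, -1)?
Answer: Rational(7070281, 400) ≈ 17676.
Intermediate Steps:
Function('p')(j, Z) = Rational(-1, 4)
Pow(Add(Mul(Function('p')(7, 10), Pow(5, -1)), 133), 2) = Pow(Add(Mul(Rational(-1, 4), Pow(5, -1)), 133), 2) = Pow(Add(Mul(Rational(-1, 4), Rational(1, 5)), 133), 2) = Pow(Add(Rational(-1, 20), 133), 2) = Pow(Rational(2659, 20), 2) = Rational(7070281, 400)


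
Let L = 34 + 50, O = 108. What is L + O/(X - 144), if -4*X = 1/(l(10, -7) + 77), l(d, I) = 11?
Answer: 4219860/50689 ≈ 83.250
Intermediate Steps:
X = -1/352 (X = -1/(4*(11 + 77)) = -1/4/88 = -1/4*1/88 = -1/352 ≈ -0.0028409)
L = 84
L + O/(X - 144) = 84 + 108/(-1/352 - 144) = 84 + 108/(-50689/352) = 84 - 352/50689*108 = 84 - 38016/50689 = 4219860/50689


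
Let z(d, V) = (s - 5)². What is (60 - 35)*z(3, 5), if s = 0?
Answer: 625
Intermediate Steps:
z(d, V) = 25 (z(d, V) = (0 - 5)² = (-5)² = 25)
(60 - 35)*z(3, 5) = (60 - 35)*25 = 25*25 = 625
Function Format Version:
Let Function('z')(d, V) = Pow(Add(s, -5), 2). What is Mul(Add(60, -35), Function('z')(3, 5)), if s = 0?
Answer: 625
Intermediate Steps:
Function('z')(d, V) = 25 (Function('z')(d, V) = Pow(Add(0, -5), 2) = Pow(-5, 2) = 25)
Mul(Add(60, -35), Function('z')(3, 5)) = Mul(Add(60, -35), 25) = Mul(25, 25) = 625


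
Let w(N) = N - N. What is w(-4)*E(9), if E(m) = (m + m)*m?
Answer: 0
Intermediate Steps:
E(m) = 2*m² (E(m) = (2*m)*m = 2*m²)
w(N) = 0
w(-4)*E(9) = 0*(2*9²) = 0*(2*81) = 0*162 = 0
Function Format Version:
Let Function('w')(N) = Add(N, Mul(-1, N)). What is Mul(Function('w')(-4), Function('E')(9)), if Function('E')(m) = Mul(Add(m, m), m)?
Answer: 0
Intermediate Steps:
Function('E')(m) = Mul(2, Pow(m, 2)) (Function('E')(m) = Mul(Mul(2, m), m) = Mul(2, Pow(m, 2)))
Function('w')(N) = 0
Mul(Function('w')(-4), Function('E')(9)) = Mul(0, Mul(2, Pow(9, 2))) = Mul(0, Mul(2, 81)) = Mul(0, 162) = 0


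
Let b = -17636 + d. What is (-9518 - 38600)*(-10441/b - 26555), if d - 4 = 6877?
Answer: 13741951484912/10755 ≈ 1.2777e+9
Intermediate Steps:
d = 6881 (d = 4 + 6877 = 6881)
b = -10755 (b = -17636 + 6881 = -10755)
(-9518 - 38600)*(-10441/b - 26555) = (-9518 - 38600)*(-10441/(-10755) - 26555) = -48118*(-10441*(-1/10755) - 26555) = -48118*(10441/10755 - 26555) = -48118*(-285588584/10755) = 13741951484912/10755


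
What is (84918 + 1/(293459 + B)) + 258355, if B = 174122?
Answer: 160507932614/467581 ≈ 3.4327e+5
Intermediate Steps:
(84918 + 1/(293459 + B)) + 258355 = (84918 + 1/(293459 + 174122)) + 258355 = (84918 + 1/467581) + 258355 = 39706043359/467581 + 258355 = 160507932614/467581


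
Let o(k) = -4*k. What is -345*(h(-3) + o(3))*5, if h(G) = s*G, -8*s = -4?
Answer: 46575/2 ≈ 23288.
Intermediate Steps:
s = 1/2 (s = -1/8*(-4) = 1/2 ≈ 0.50000)
h(G) = G/2
-345*(h(-3) + o(3))*5 = -345*((1/2)*(-3) - 4*3)*5 = -345*(-3/2 - 12)*5 = -(-9315)*5/2 = -345*(-135/2) = 46575/2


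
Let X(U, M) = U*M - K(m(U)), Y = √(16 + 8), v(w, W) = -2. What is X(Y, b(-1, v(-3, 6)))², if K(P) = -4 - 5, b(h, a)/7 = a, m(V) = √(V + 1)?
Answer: 4785 - 504*√6 ≈ 3550.5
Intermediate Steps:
m(V) = √(1 + V)
b(h, a) = 7*a
K(P) = -9
Y = 2*√6 (Y = √24 = 2*√6 ≈ 4.8990)
X(U, M) = 9 + M*U (X(U, M) = U*M - 1*(-9) = M*U + 9 = 9 + M*U)
X(Y, b(-1, v(-3, 6)))² = (9 + (7*(-2))*(2*√6))² = (9 - 28*√6)²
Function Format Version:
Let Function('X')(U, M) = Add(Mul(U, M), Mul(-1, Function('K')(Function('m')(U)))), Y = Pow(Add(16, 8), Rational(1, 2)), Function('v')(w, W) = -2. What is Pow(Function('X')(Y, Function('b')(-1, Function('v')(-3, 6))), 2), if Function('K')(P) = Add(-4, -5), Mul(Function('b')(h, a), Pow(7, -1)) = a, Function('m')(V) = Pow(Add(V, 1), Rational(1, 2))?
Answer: Add(4785, Mul(-504, Pow(6, Rational(1, 2)))) ≈ 3550.5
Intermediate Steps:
Function('m')(V) = Pow(Add(1, V), Rational(1, 2))
Function('b')(h, a) = Mul(7, a)
Function('K')(P) = -9
Y = Mul(2, Pow(6, Rational(1, 2))) (Y = Pow(24, Rational(1, 2)) = Mul(2, Pow(6, Rational(1, 2))) ≈ 4.8990)
Function('X')(U, M) = Add(9, Mul(M, U)) (Function('X')(U, M) = Add(Mul(U, M), Mul(-1, -9)) = Add(Mul(M, U), 9) = Add(9, Mul(M, U)))
Pow(Function('X')(Y, Function('b')(-1, Function('v')(-3, 6))), 2) = Pow(Add(9, Mul(Mul(7, -2), Mul(2, Pow(6, Rational(1, 2))))), 2) = Pow(Add(9, Mul(-14, Mul(2, Pow(6, Rational(1, 2))))), 2) = Pow(Add(9, Mul(-28, Pow(6, Rational(1, 2)))), 2)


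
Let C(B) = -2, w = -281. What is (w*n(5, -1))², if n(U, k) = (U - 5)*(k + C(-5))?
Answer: 0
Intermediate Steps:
n(U, k) = (-5 + U)*(-2 + k) (n(U, k) = (U - 5)*(k - 2) = (-5 + U)*(-2 + k))
(w*n(5, -1))² = (-281*(10 - 5*(-1) - 2*5 + 5*(-1)))² = (-281*(10 + 5 - 10 - 5))² = (-281*0)² = 0² = 0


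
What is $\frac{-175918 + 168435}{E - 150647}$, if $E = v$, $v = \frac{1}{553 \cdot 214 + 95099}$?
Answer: $\frac{1597179003}{32154246326} \approx 0.049672$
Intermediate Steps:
$v = \frac{1}{213441}$ ($v = \frac{1}{118342 + 95099} = \frac{1}{213441} \approx 4.6851 \cdot 10^{-6}$)
$E = \frac{1}{213441} \approx 4.6851 \cdot 10^{-6}$
$\frac{-175918 + 168435}{E - 150647} = \frac{-175918 + 168435}{\frac{1}{213441} - 150647} = - \frac{7483}{- \frac{32154246326}{213441}} = \left(-7483\right) \left(- \frac{213441}{32154246326}\right) = \frac{1597179003}{32154246326}$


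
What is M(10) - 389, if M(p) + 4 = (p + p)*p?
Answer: -193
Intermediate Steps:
M(p) = -4 + 2*p**2 (M(p) = -4 + (p + p)*p = -4 + (2*p)*p = -4 + 2*p**2)
M(10) - 389 = (-4 + 2*10**2) - 389 = (-4 + 2*100) - 389 = (-4 + 200) - 389 = 196 - 389 = -193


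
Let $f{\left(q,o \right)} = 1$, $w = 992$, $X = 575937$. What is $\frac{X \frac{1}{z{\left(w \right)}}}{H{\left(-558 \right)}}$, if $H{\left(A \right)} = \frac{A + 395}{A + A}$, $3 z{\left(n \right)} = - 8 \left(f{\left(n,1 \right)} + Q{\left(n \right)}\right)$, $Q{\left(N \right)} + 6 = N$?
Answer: $- \frac{160686423}{107254} \approx -1498.2$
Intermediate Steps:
$Q{\left(N \right)} = -6 + N$
$z{\left(n \right)} = \frac{40}{3} - \frac{8 n}{3}$ ($z{\left(n \right)} = \frac{\left(-8\right) \left(1 + \left(-6 + n\right)\right)}{3} = \frac{\left(-8\right) \left(-5 + n\right)}{3} = \frac{40 - 8 n}{3} = \frac{40}{3} - \frac{8 n}{3}$)
$H{\left(A \right)} = \frac{395 + A}{2 A}$
$\frac{X \frac{1}{z{\left(w \right)}}}{H{\left(-558 \right)}} = \frac{575937 \frac{1}{\frac{40}{3} - \frac{7936}{3}}}{\frac{1}{2} \frac{1}{-558} \left(395 - 558\right)} = \frac{575937 \frac{1}{\frac{40}{3} - \frac{7936}{3}}}{\frac{1}{2} \left(- \frac{1}{558}\right) \left(-163\right)} = \frac{575937 \frac{1}{-2632}}{\frac{163}{1116}} = 575937 \left(- \frac{1}{2632}\right) \frac{1116}{163} = \left(- \frac{575937}{2632}\right) \frac{1116}{163} = - \frac{160686423}{107254}$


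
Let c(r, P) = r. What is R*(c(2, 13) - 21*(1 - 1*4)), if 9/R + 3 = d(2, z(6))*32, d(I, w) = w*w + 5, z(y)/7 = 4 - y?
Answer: 195/2143 ≈ 0.090994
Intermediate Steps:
z(y) = 28 - 7*y (z(y) = 7*(4 - y) = 28 - 7*y)
d(I, w) = 5 + w² (d(I, w) = w² + 5 = 5 + w²)
R = 3/2143 (R = 9/(-3 + (5 + (28 - 7*6)²)*32) = 9/(-3 + (5 + (28 - 42)²)*32) = 9/(-3 + (5 + (-14)²)*32) = 9/(-3 + (5 + 196)*32) = 9/(-3 + 201*32) = 9/(-3 + 6432) = 9/6429 = 9*(1/6429) = 3/2143 ≈ 0.0013999)
R*(c(2, 13) - 21*(1 - 1*4)) = 3*(2 - 21*(1 - 1*4))/2143 = 3*(2 - 21*(1 - 4))/2143 = 3*(2 - 21*(-3))/2143 = 3*(2 + 63)/2143 = (3/2143)*65 = 195/2143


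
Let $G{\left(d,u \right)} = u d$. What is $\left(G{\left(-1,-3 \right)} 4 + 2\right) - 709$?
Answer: $-695$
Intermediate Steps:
$G{\left(d,u \right)} = d u$
$\left(G{\left(-1,-3 \right)} 4 + 2\right) - 709 = \left(\left(-1\right) \left(-3\right) 4 + 2\right) - 709 = \left(3 \cdot 4 + 2\right) - 709 = \left(12 + 2\right) - 709 = 14 - 709 = -695$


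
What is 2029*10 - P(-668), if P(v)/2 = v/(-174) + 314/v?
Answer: 294695513/14529 ≈ 20283.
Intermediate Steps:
P(v) = 628/v - v/87 (P(v) = 2*(v/(-174) + 314/v) = 2*(v*(-1/174) + 314/v) = 2*(-v/174 + 314/v) = 2*(314/v - v/174) = 628/v - v/87)
2029*10 - P(-668) = 2029*10 - (628/(-668) - 1/87*(-668)) = 20290 - (628*(-1/668) + 668/87) = 20290 - (-157/167 + 668/87) = 20290 - 1*97897/14529 = 20290 - 97897/14529 = 294695513/14529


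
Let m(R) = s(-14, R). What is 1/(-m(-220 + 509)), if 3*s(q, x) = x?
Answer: -3/289 ≈ -0.010381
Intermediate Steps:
s(q, x) = x/3
m(R) = R/3
1/(-m(-220 + 509)) = 1/(-(-220 + 509)/3) = 1/(-289/3) = -3/289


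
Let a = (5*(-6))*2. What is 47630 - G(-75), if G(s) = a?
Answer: 47690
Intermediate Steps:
a = -60 (a = -30*2 = -60)
G(s) = -60
47630 - G(-75) = 47630 - 1*(-60) = 47630 + 60 = 47690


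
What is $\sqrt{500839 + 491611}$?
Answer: $5 \sqrt{39698} \approx 996.22$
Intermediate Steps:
$\sqrt{500839 + 491611} = \sqrt{992450} = 5 \sqrt{39698}$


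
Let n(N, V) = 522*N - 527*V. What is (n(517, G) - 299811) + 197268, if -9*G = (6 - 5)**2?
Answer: 1506506/9 ≈ 1.6739e+5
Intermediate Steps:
G = -1/9 (G = -(6 - 5)**2/9 = -1/9*1**2 = -1/9*1 = -1/9 ≈ -0.11111)
n(N, V) = -527*V + 522*N
(n(517, G) - 299811) + 197268 = ((-527*(-1/9) + 522*517) - 299811) + 197268 = ((527/9 + 269874) - 299811) + 197268 = (2429393/9 - 299811) + 197268 = -268906/9 + 197268 = 1506506/9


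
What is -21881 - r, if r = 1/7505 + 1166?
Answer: -172967736/7505 ≈ -23047.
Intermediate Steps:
r = 8750831/7505 (r = 1/7505 + 1166 = 8750831/7505 ≈ 1166.0)
-21881 - r = -21881 - 1*8750831/7505 = -21881 - 8750831/7505 = -172967736/7505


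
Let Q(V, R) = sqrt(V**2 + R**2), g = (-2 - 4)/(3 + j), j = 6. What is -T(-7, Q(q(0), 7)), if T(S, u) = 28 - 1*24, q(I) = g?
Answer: -4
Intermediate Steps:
g = -2/3 (g = (-2 - 4)/(3 + 6) = -6/9 = -6*1/9 = -2/3 ≈ -0.66667)
q(I) = -2/3
Q(V, R) = sqrt(R**2 + V**2)
T(S, u) = 4 (T(S, u) = 28 - 24 = 4)
-T(-7, Q(q(0), 7)) = -1*4 = -4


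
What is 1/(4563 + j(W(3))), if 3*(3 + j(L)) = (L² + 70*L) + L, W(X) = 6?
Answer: 1/4714 ≈ 0.00021213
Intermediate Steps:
j(L) = -3 + L²/3 + 71*L/3 (j(L) = -3 + ((L² + 70*L) + L)/3 = -3 + (L² + 71*L)/3 = -3 + (L²/3 + 71*L/3) = -3 + L²/3 + 71*L/3)
1/(4563 + j(W(3))) = 1/(4563 + (-3 + (⅓)*6² + (71/3)*6)) = 1/(4563 + (-3 + (⅓)*36 + 142)) = 1/(4563 + (-3 + 12 + 142)) = 1/(4563 + 151) = 1/4714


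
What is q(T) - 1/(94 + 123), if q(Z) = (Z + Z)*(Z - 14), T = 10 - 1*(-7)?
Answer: 22133/217 ≈ 102.00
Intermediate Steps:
T = 17 (T = 10 + 7 = 17)
q(Z) = 2*Z*(-14 + Z) (q(Z) = (2*Z)*(-14 + Z) = 2*Z*(-14 + Z))
q(T) - 1/(94 + 123) = 2*17*(-14 + 17) - 1/(94 + 123) = 2*17*3 - 1/217 = 102 - 1*1/217 = 102 - 1/217 = 22133/217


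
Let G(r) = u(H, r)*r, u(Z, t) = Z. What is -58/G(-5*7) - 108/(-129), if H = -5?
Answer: 3806/7525 ≈ 0.50578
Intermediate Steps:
G(r) = -5*r
-58/G(-5*7) - 108/(-129) = -58/((-(-25)*7)) - 108/(-129) = -58/((-5*(-35))) - 108*(-1/129) = -58/175 + 36/43 = 3806/7525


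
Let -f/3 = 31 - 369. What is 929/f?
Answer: 929/1014 ≈ 0.91617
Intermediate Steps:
f = 1014 (f = -3*(31 - 369) = -3*(-338) = 1014)
929/f = 929/1014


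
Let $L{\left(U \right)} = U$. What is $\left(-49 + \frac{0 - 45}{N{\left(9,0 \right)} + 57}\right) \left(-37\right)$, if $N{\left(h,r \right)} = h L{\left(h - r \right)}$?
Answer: $\frac{83953}{46} \approx 1825.1$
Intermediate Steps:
$N{\left(h,r \right)} = h \left(h - r\right)$
$\left(-49 + \frac{0 - 45}{N{\left(9,0 \right)} + 57}\right) \left(-37\right) = \left(-49 + \frac{0 - 45}{9 \left(9 - 0\right) + 57}\right) \left(-37\right) = \left(-49 - \frac{45}{9 \left(9 + 0\right) + 57}\right) \left(-37\right) = \left(-49 - \frac{45}{9 \cdot 9 + 57}\right) \left(-37\right) = \left(-49 - \frac{45}{81 + 57}\right) \left(-37\right) = \left(-49 - \frac{45}{138}\right) \left(-37\right) = \left(-49 - \frac{15}{46}\right) \left(-37\right) = \left(- \frac{2269}{46}\right) \left(-37\right) = \frac{83953}{46}$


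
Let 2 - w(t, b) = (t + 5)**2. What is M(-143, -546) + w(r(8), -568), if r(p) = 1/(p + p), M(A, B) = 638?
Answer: 157279/256 ≈ 614.37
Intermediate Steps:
r(p) = 1/(2*p)
w(t, b) = 2 - (5 + t)**2 (w(t, b) = 2 - (t + 5)**2 = 2 - (5 + t)**2)
M(-143, -546) + w(r(8), -568) = 638 + (2 - (5 + (1/2)/8)**2) = 638 + (2 - (5 + (1/2)*(1/8))**2) = 638 + (2 - (5 + 1/16)**2) = 638 + (2 - (81/16)**2) = 638 + (2 - 1*6561/256) = 638 + (2 - 6561/256) = 638 - 6049/256 = 157279/256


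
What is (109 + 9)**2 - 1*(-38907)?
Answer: 52831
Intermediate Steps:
(109 + 9)**2 - 1*(-38907) = 118**2 + 38907 = 13924 + 38907 = 52831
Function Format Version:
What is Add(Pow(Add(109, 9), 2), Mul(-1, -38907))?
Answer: 52831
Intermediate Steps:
Add(Pow(Add(109, 9), 2), Mul(-1, -38907)) = Add(Pow(118, 2), 38907) = Add(13924, 38907) = 52831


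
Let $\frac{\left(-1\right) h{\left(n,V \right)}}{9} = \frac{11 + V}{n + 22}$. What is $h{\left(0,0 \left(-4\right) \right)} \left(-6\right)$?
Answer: $27$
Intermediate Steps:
$h{\left(n,V \right)} = - \frac{9 \left(11 + V\right)}{22 + n}$ ($h{\left(n,V \right)} = - 9 \frac{11 + V}{n + 22} = - 9 \frac{11 + V}{22 + n} = - \frac{9 \left(11 + V\right)}{22 + n}$)
$h{\left(0,0 \left(-4\right) \right)} \left(-6\right) = \frac{9 \left(-11 - 0 \left(-4\right)\right)}{22 + 0} \left(-6\right) = \frac{9 \left(-11 - 0\right)}{22} \left(-6\right) = 9 \cdot \frac{1}{22} \left(-11 + 0\right) \left(-6\right) = 9 \cdot \frac{1}{22} \left(-11\right) \left(-6\right) = \left(- \frac{9}{2}\right) \left(-6\right) = 27$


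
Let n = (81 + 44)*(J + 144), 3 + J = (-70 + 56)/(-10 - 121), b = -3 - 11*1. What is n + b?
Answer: 2308791/131 ≈ 17624.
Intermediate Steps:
b = -14 (b = -3 - 11 = -14)
J = -379/131 (J = -3 + (-70 + 56)/(-10 - 121) = -3 - 14/(-131) = -3 - 14*(-1/131) = -3 + 14/131 = -379/131 ≈ -2.8931)
n = 2310625/131 (n = (81 + 44)*(-379/131 + 144) = 125*(18485/131) = 2310625/131 ≈ 17638.)
n + b = 2310625/131 - 14 = 2308791/131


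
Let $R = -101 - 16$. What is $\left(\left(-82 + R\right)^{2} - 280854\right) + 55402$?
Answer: $-185851$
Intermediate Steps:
$R = -117$ ($R = -101 - 16 = -117$)
$\left(\left(-82 + R\right)^{2} - 280854\right) + 55402 = \left(\left(-82 - 117\right)^{2} - 280854\right) + 55402 = \left(\left(-199\right)^{2} - 280854\right) + 55402 = \left(39601 - 280854\right) + 55402 = -241253 + 55402 = -185851$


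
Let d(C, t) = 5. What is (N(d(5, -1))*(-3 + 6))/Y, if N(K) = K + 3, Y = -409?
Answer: -24/409 ≈ -0.058680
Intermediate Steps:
N(K) = 3 + K
(N(d(5, -1))*(-3 + 6))/Y = ((3 + 5)*(-3 + 6))/(-409) = (8*3)*(-1/409) = 24*(-1/409) = -24/409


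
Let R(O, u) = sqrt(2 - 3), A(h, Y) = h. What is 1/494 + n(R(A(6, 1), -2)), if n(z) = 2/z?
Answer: 1/494 - 2*I ≈ 0.0020243 - 2.0*I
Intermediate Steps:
R(O, u) = I (R(O, u) = sqrt(-1) = I)
1/494 + n(R(A(6, 1), -2)) = 1/494 + 2/I = 1/494 + 2*(-I) = 1/494 - 2*I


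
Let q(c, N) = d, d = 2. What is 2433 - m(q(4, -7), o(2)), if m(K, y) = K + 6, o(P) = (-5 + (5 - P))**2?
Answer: 2425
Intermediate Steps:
q(c, N) = 2
o(P) = P**2 (o(P) = (-P)**2 = P**2)
m(K, y) = 6 + K
2433 - m(q(4, -7), o(2)) = 2433 - (6 + 2) = 2433 - 1*8 = 2433 - 8 = 2425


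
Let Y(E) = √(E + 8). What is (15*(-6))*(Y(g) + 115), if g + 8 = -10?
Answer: -10350 - 90*I*√10 ≈ -10350.0 - 284.6*I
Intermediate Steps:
g = -18 (g = -8 - 10 = -18)
Y(E) = √(8 + E)
(15*(-6))*(Y(g) + 115) = (15*(-6))*(√(8 - 18) + 115) = -90*(√(-10) + 115) = -90*(I*√10 + 115) = -90*(115 + I*√10) = -10350 - 90*I*√10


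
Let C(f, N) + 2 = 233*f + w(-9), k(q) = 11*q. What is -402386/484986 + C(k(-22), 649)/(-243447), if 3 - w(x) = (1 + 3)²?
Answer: -3922553842/6559354819 ≈ -0.59801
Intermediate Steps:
w(x) = -13 (w(x) = 3 - (1 + 3)² = 3 - 1*4² = 3 - 1*16 = 3 - 16 = -13)
C(f, N) = -15 + 233*f (C(f, N) = -2 + (233*f - 13) = -2 + (-13 + 233*f) = -15 + 233*f)
-402386/484986 + C(k(-22), 649)/(-243447) = -402386/484986 + (-15 + 233*(11*(-22)))/(-243447) = -402386*1/484986 + (-15 + 233*(-242))*(-1/243447) = -201193/242493 + (-15 - 56386)*(-1/243447) = -201193/242493 - 56401*(-1/243447) = -201193/242493 + 56401/243447 = -3922553842/6559354819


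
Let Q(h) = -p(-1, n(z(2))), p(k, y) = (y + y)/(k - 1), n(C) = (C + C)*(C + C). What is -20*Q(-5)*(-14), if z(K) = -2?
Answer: 4480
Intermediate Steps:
n(C) = 4*C**2 (n(C) = (2*C)*(2*C) = 4*C**2)
p(k, y) = 2*y/(-1 + k) (p(k, y) = (2*y)/(-1 + k) = 2*y/(-1 + k))
Q(h) = 16 (Q(h) = -2*4*(-2)**2/(-1 - 1) = -2*4*4/(-2) = -2*16*(-1)/2 = -1*(-16) = 16)
-20*Q(-5)*(-14) = -20*16*(-14) = -320*(-14) = 4480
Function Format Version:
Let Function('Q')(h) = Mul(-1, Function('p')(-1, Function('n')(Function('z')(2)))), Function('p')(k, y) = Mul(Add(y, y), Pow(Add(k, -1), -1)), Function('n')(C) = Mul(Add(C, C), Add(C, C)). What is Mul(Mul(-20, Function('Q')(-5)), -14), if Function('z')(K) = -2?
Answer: 4480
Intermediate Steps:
Function('n')(C) = Mul(4, Pow(C, 2)) (Function('n')(C) = Mul(Mul(2, C), Mul(2, C)) = Mul(4, Pow(C, 2)))
Function('p')(k, y) = Mul(2, y, Pow(Add(-1, k), -1)) (Function('p')(k, y) = Mul(Mul(2, y), Pow(Add(-1, k), -1)) = Mul(2, y, Pow(Add(-1, k), -1)))
Function('Q')(h) = 16 (Function('Q')(h) = Mul(-1, Mul(2, Mul(4, Pow(-2, 2)), Pow(Add(-1, -1), -1))) = Mul(-1, Mul(2, Mul(4, 4), Pow(-2, -1))) = Mul(-1, Mul(2, 16, Rational(-1, 2))) = Mul(-1, -16) = 16)
Mul(Mul(-20, Function('Q')(-5)), -14) = Mul(Mul(-20, 16), -14) = Mul(-320, -14) = 4480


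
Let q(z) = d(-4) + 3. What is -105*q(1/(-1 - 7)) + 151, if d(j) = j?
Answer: 256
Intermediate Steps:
q(z) = -1 (q(z) = -4 + 3 = -1)
-105*q(1/(-1 - 7)) + 151 = -105*(-1) + 151 = 105 + 151 = 256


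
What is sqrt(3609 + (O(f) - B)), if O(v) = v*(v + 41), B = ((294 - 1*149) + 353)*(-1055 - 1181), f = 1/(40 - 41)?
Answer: sqrt(1117097) ≈ 1056.9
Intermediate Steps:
f = -1 (f = 1/(-1) = -1)
B = -1113528 (B = ((294 - 149) + 353)*(-2236) = (145 + 353)*(-2236) = 498*(-2236) = -1113528)
O(v) = v*(41 + v)
sqrt(3609 + (O(f) - B)) = sqrt(3609 + (-(41 - 1) - 1*(-1113528))) = sqrt(3609 + (-1*40 + 1113528)) = sqrt(3609 + (-40 + 1113528)) = sqrt(3609 + 1113488) = sqrt(1117097)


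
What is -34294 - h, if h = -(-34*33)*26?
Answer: -63466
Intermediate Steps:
h = 29172 (h = -(-1122)*26 = -1*(-29172) = 29172)
-34294 - h = -34294 - 1*29172 = -34294 - 29172 = -63466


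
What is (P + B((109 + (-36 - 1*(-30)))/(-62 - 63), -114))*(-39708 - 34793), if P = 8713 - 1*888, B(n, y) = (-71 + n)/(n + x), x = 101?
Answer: -3649642769836/6261 ≈ -5.8292e+8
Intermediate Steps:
B(n, y) = (-71 + n)/(101 + n) (B(n, y) = (-71 + n)/(n + 101) = (-71 + n)/(101 + n))
P = 7825 (P = 8713 - 888 = 7825)
(P + B((109 + (-36 - 1*(-30)))/(-62 - 63), -114))*(-39708 - 34793) = (7825 + (-71 + (109 + (-36 - 1*(-30)))/(-62 - 63))/(101 + (109 + (-36 - 1*(-30)))/(-62 - 63)))*(-39708 - 34793) = (7825 + (-71 + (109 + (-36 + 30))/(-125))/(101 + (109 + (-36 + 30))/(-125)))*(-74501) = (7825 + (-71 + (109 - 6)*(-1/125))/(101 + (109 - 6)*(-1/125)))*(-74501) = (7825 + (-71 + 103*(-1/125))/(101 + 103*(-1/125)))*(-74501) = (7825 + (-71 - 103/125)/(101 - 103/125))*(-74501) = (7825 - 8978/125/(12522/125))*(-74501) = (7825 + (125/12522)*(-8978/125))*(-74501) = (7825 - 4489/6261)*(-74501) = (48987836/6261)*(-74501) = -3649642769836/6261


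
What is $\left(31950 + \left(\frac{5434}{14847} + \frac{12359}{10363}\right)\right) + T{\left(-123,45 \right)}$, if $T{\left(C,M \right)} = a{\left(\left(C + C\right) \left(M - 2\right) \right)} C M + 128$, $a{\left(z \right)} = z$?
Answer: $\frac{9013288713361603}{153859461} \approx 5.8581 \cdot 10^{7}$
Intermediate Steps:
$T{\left(C,M \right)} = 128 + 2 M C^{2} \left(-2 + M\right)$ ($T{\left(C,M \right)} = \left(C + C\right) \left(M - 2\right) C M + 128 = 2 C \left(-2 + M\right) C M + 128 = 2 C^{2} \left(-2 + M\right) M + 128 = 2 M C^{2} \left(-2 + M\right) + 128 = 128 + 2 M C^{2} \left(-2 + M\right)$)
$\left(31950 + \left(\frac{5434}{14847} + \frac{12359}{10363}\right)\right) + T{\left(-123,45 \right)} = \left(31950 + \left(\frac{5434}{14847} + \frac{12359}{10363}\right)\right) + \left(128 + 2 \cdot 45 \left(-123\right)^{2} \left(-2 + 45\right)\right) = \left(31950 + \left(5434 \cdot \frac{1}{14847} + 12359 \cdot \frac{1}{10363}\right)\right) + \left(128 + 2 \cdot 45 \cdot 15129 \cdot 43\right) = \left(31950 + \left(\frac{5434}{14847} + \frac{12359}{10363}\right)\right) + \left(128 + 58549230\right) = \left(31950 + \frac{239806615}{153859461}\right) + 58549358 = \frac{4916049585565}{153859461} + 58549358 = \frac{9013288713361603}{153859461}$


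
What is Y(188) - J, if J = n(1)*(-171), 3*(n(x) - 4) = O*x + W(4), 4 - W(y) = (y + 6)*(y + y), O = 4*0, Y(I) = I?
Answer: -3460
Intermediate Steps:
O = 0
W(y) = 4 - 2*y*(6 + y) (W(y) = 4 - (y + 6)*(y + y) = 4 - (6 + y)*2*y = 4 - 2*y*(6 + y))
n(x) = -64/3 (n(x) = 4 + (0*x + (4 - 12*4 - 2*4²))/3 = 4 + (0 + (4 - 48 - 2*16))/3 = 4 + (0 + (4 - 48 - 32))/3 = 4 + (0 - 76)/3 = 4 + (⅓)*(-76) = 4 - 76/3 = -64/3)
J = 3648 (J = -64/3*(-171) = 3648)
Y(188) - J = 188 - 1*3648 = 188 - 3648 = -3460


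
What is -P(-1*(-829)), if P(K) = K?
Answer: -829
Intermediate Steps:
-P(-1*(-829)) = -(-1)*(-829) = -1*829 = -829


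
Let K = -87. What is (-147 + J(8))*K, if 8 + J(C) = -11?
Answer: 14442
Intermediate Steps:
J(C) = -19 (J(C) = -8 - 11 = -19)
(-147 + J(8))*K = (-147 - 19)*(-87) = -166*(-87) = 14442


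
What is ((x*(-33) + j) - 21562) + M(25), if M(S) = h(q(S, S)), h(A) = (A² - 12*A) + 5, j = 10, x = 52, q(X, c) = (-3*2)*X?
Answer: 1037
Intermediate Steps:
q(X, c) = -6*X
h(A) = 5 + A² - 12*A
M(S) = 5 + 36*S² + 72*S (M(S) = 5 + (-6*S)² - (-72)*S = 5 + 36*S² + 72*S)
((x*(-33) + j) - 21562) + M(25) = ((52*(-33) + 10) - 21562) + (5 + 36*25² + 72*25) = ((-1716 + 10) - 21562) + (5 + 36*625 + 1800) = (-1706 - 21562) + (5 + 22500 + 1800) = -23268 + 24305 = 1037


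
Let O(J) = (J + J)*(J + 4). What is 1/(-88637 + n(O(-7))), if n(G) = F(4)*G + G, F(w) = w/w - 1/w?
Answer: -2/177127 ≈ -1.1291e-5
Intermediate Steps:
F(w) = 1 - 1/w
O(J) = 2*J*(4 + J) (O(J) = (2*J)*(4 + J) = 2*J*(4 + J))
n(G) = 7*G/4 (n(G) = ((-1 + 4)/4)*G + G = ((¼)*3)*G + G = 3*G/4 + G = 7*G/4)
1/(-88637 + n(O(-7))) = 1/(-88637 + 7*(2*(-7)*(4 - 7))/4) = 1/(-88637 + 7*(2*(-7)*(-3))/4) = 1/(-88637 + (7/4)*42) = 1/(-88637 + 147/2) = 1/(-177127/2) = -2/177127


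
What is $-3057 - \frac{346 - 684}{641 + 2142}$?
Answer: $- \frac{8507293}{2783} \approx -3056.9$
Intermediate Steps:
$-3057 - \frac{346 - 684}{641 + 2142} = -3057 - - \frac{338}{2783} = -3057 + \frac{338}{2783} = - \frac{8507293}{2783}$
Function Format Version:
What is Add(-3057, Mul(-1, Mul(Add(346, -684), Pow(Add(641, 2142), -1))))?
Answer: Rational(-8507293, 2783) ≈ -3056.9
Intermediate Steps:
Add(-3057, Mul(-1, Mul(Add(346, -684), Pow(Add(641, 2142), -1)))) = Add(-3057, Mul(-1, Mul(-338, Pow(2783, -1)))) = Add(-3057, Mul(-1, Mul(-338, Rational(1, 2783)))) = Add(-3057, Mul(-1, Rational(-338, 2783))) = Add(-3057, Rational(338, 2783)) = Rational(-8507293, 2783)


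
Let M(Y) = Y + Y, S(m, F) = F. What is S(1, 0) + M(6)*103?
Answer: 1236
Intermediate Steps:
M(Y) = 2*Y
S(1, 0) + M(6)*103 = 0 + (2*6)*103 = 0 + 12*103 = 0 + 1236 = 1236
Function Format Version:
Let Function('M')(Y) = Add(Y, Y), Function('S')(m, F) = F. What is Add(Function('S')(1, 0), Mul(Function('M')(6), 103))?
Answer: 1236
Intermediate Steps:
Function('M')(Y) = Mul(2, Y)
Add(Function('S')(1, 0), Mul(Function('M')(6), 103)) = Add(0, Mul(Mul(2, 6), 103)) = Add(0, Mul(12, 103)) = Add(0, 1236) = 1236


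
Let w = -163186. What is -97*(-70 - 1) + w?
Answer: -156299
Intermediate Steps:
-97*(-70 - 1) + w = -97*(-70 - 1) - 163186 = -97*(-71) - 163186 = 6887 - 163186 = -156299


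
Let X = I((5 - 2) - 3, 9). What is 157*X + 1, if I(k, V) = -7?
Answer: -1098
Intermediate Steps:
X = -7
157*X + 1 = 157*(-7) + 1 = -1099 + 1 = -1098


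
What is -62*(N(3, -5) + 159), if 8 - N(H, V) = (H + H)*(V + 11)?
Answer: -8122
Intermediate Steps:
N(H, V) = 8 - 2*H*(11 + V) (N(H, V) = 8 - (H + H)*(V + 11) = 8 - 2*H*(11 + V))
-62*(N(3, -5) + 159) = -62*((8 - 22*3 - 2*3*(-5)) + 159) = -62*((8 - 66 + 30) + 159) = -62*(-28 + 159) = -62*131 = -8122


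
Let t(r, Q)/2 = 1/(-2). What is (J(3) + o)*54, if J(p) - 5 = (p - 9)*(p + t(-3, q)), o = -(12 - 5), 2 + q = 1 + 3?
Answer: -756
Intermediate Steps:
q = 2 (q = -2 + (1 + 3) = -2 + 4 = 2)
o = -7 (o = -1*7 = -7)
t(r, Q) = -1 (t(r, Q) = 2/(-2) = 2*(-1/2) = -1)
J(p) = 5 + (-1 + p)*(-9 + p) (J(p) = 5 + (p - 9)*(p - 1) = 5 + (-9 + p)*(-1 + p) = 5 + (-1 + p)*(-9 + p))
(J(3) + o)*54 = ((14 + 3**2 - 10*3) - 7)*54 = ((14 + 9 - 30) - 7)*54 = (-7 - 7)*54 = -14*54 = -756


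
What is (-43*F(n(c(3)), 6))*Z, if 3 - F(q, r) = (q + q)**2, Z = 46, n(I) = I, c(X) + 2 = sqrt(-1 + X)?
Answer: 41538 - 31648*sqrt(2) ≈ -3219.0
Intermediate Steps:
c(X) = -2 + sqrt(-1 + X)
F(q, r) = 3 - 4*q**2 (F(q, r) = 3 - (q + q)**2 = 3 - (2*q)**2 = 3 - 4*q**2)
(-43*F(n(c(3)), 6))*Z = -43*(3 - 4*(-2 + sqrt(-1 + 3))**2)*46 = -43*(3 - 4*(-2 + sqrt(2))**2)*46 = (-129 + 172*(-2 + sqrt(2))**2)*46 = -5934 + 7912*(-2 + sqrt(2))**2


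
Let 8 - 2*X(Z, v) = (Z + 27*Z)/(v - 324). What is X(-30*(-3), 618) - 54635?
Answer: -382447/7 ≈ -54635.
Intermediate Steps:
X(Z, v) = 4 - 14*Z/(-324 + v) (X(Z, v) = 4 - (Z + 27*Z)/(2*(v - 324)) = 4 - 28*Z/(2*(-324 + v)) = 4 - 14*Z/(-324 + v))
X(-30*(-3), 618) - 54635 = 2*(-648 - (-210)*(-3) + 2*618)/(-324 + 618) - 54635 = 2*(-648 - 7*90 + 1236)/294 - 54635 = 2*(1/294)*(-648 - 630 + 1236) - 54635 = 2*(1/294)*(-42) - 54635 = -2/7 - 54635 = -382447/7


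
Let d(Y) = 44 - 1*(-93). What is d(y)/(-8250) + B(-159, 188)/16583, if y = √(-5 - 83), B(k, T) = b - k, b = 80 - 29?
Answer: -77053/19544250 ≈ -0.0039425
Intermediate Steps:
b = 51
B(k, T) = 51 - k
y = 2*I*√22 (y = √(-88) = 2*I*√22 ≈ 9.3808*I)
d(Y) = 137 (d(Y) = 44 + 93 = 137)
d(y)/(-8250) + B(-159, 188)/16583 = 137/(-8250) + (51 - 1*(-159))/16583 = 137*(-1/8250) + (51 + 159)*(1/16583) = -137/8250 + 210*(1/16583) = -137/8250 + 30/2369 = -77053/19544250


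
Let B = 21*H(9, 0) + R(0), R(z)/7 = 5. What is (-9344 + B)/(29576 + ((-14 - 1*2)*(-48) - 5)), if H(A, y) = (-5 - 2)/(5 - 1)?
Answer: -12461/40452 ≈ -0.30804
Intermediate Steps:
H(A, y) = -7/4
R(z) = 35 (R(z) = 7*5 = 35)
B = -7/4 (B = 21*(-7/4) + 35 = -147/4 + 35 = -7/4 ≈ -1.7500)
(-9344 + B)/(29576 + ((-14 - 1*2)*(-48) - 5)) = (-9344 - 7/4)/(29576 + ((-14 - 1*2)*(-48) - 5)) = -37383/(4*(29576 + ((-14 - 2)*(-48) - 5))) = -37383/(4*(29576 + (-16*(-48) - 5))) = -37383/(4*(29576 + (768 - 5))) = -37383/(4*(29576 + 763)) = -37383/4/30339 = -37383/4*1/30339 = -12461/40452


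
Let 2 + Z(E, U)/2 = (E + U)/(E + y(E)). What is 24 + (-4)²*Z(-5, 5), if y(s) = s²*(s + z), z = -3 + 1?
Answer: -40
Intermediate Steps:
z = -2
y(s) = s²*(-2 + s) (y(s) = s²*(s - 2) = s²*(-2 + s))
Z(E, U) = -4 + 2*(E + U)/(E + E²*(-2 + E)) (Z(E, U) = -4 + 2*((E + U)/(E + E²*(-2 + E))) = -4 + 2*(E + U)/(E + E²*(-2 + E)))
24 + (-4)²*Z(-5, 5) = 24 + (-4)²*(2*(5 - 1*(-5) + 2*(-5)²*(2 - 1*(-5)))/(-5*(1 - 5*(-2 - 5)))) = 24 + 16*(2*(-⅕)*(5 + 5 + 2*25*(2 + 5))/(1 - 5*(-7))) = 24 + 16*(2*(-⅕)*(5 + 5 + 2*25*7)/(1 + 35)) = 24 + 16*(2*(-⅕)*(5 + 5 + 350)/36) = 24 + 16*(2*(-⅕)*(1/36)*360) = 24 + 16*(-4) = 24 - 64 = -40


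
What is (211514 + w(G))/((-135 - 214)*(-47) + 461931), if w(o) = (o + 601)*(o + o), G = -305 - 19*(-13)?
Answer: 74263/239167 ≈ 0.31051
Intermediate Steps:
G = -58 (G = -305 - 1*(-247) = -305 + 247 = -58)
w(o) = 2*o*(601 + o) (w(o) = (601 + o)*(2*o) = 2*o*(601 + o))
(211514 + w(G))/((-135 - 214)*(-47) + 461931) = (211514 + 2*(-58)*(601 - 58))/((-135 - 214)*(-47) + 461931) = (211514 + 2*(-58)*543)/(-349*(-47) + 461931) = (211514 - 62988)/(16403 + 461931) = 148526/478334 = 148526*(1/478334) = 74263/239167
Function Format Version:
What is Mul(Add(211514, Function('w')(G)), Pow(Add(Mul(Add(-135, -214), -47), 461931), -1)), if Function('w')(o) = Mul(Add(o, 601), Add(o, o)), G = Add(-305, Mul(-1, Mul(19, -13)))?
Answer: Rational(74263, 239167) ≈ 0.31051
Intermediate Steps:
G = -58 (G = Add(-305, Mul(-1, -247)) = Add(-305, 247) = -58)
Function('w')(o) = Mul(2, o, Add(601, o)) (Function('w')(o) = Mul(Add(601, o), Mul(2, o)) = Mul(2, o, Add(601, o)))
Mul(Add(211514, Function('w')(G)), Pow(Add(Mul(Add(-135, -214), -47), 461931), -1)) = Mul(Add(211514, Mul(2, -58, Add(601, -58))), Pow(Add(Mul(Add(-135, -214), -47), 461931), -1)) = Mul(Add(211514, Mul(2, -58, 543)), Pow(Add(Mul(-349, -47), 461931), -1)) = Mul(Add(211514, -62988), Pow(Add(16403, 461931), -1)) = Mul(148526, Pow(478334, -1)) = Mul(148526, Rational(1, 478334)) = Rational(74263, 239167)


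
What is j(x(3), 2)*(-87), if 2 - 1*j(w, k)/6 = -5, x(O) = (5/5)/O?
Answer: -3654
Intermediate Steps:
x(O) = 1/O (x(O) = (5*(⅕))/O = 1/O)
j(w, k) = 42 (j(w, k) = 12 - 6*(-5) = 12 + 30 = 42)
j(x(3), 2)*(-87) = 42*(-87) = -3654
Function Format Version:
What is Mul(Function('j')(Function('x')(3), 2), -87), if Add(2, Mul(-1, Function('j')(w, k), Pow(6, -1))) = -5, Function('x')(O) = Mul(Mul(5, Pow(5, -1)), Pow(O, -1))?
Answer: -3654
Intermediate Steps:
Function('x')(O) = Pow(O, -1) (Function('x')(O) = Mul(Mul(5, Rational(1, 5)), Pow(O, -1)) = Mul(1, Pow(O, -1)) = Pow(O, -1))
Function('j')(w, k) = 42 (Function('j')(w, k) = Add(12, Mul(-6, -5)) = Add(12, 30) = 42)
Mul(Function('j')(Function('x')(3), 2), -87) = Mul(42, -87) = -3654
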